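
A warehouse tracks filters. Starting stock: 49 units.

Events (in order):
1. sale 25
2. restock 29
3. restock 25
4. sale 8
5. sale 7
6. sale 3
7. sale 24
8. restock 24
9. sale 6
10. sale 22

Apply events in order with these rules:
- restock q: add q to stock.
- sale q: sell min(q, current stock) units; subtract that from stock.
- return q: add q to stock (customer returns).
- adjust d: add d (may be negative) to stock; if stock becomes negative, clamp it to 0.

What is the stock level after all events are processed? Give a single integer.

Processing events:
Start: stock = 49
  Event 1 (sale 25): sell min(25,49)=25. stock: 49 - 25 = 24. total_sold = 25
  Event 2 (restock 29): 24 + 29 = 53
  Event 3 (restock 25): 53 + 25 = 78
  Event 4 (sale 8): sell min(8,78)=8. stock: 78 - 8 = 70. total_sold = 33
  Event 5 (sale 7): sell min(7,70)=7. stock: 70 - 7 = 63. total_sold = 40
  Event 6 (sale 3): sell min(3,63)=3. stock: 63 - 3 = 60. total_sold = 43
  Event 7 (sale 24): sell min(24,60)=24. stock: 60 - 24 = 36. total_sold = 67
  Event 8 (restock 24): 36 + 24 = 60
  Event 9 (sale 6): sell min(6,60)=6. stock: 60 - 6 = 54. total_sold = 73
  Event 10 (sale 22): sell min(22,54)=22. stock: 54 - 22 = 32. total_sold = 95
Final: stock = 32, total_sold = 95

Answer: 32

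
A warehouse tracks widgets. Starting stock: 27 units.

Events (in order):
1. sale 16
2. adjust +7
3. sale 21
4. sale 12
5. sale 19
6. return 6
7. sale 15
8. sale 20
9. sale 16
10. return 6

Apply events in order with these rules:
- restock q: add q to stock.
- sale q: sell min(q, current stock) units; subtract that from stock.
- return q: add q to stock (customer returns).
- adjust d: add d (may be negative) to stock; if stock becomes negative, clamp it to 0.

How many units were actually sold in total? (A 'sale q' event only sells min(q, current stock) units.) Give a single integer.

Processing events:
Start: stock = 27
  Event 1 (sale 16): sell min(16,27)=16. stock: 27 - 16 = 11. total_sold = 16
  Event 2 (adjust +7): 11 + 7 = 18
  Event 3 (sale 21): sell min(21,18)=18. stock: 18 - 18 = 0. total_sold = 34
  Event 4 (sale 12): sell min(12,0)=0. stock: 0 - 0 = 0. total_sold = 34
  Event 5 (sale 19): sell min(19,0)=0. stock: 0 - 0 = 0. total_sold = 34
  Event 6 (return 6): 0 + 6 = 6
  Event 7 (sale 15): sell min(15,6)=6. stock: 6 - 6 = 0. total_sold = 40
  Event 8 (sale 20): sell min(20,0)=0. stock: 0 - 0 = 0. total_sold = 40
  Event 9 (sale 16): sell min(16,0)=0. stock: 0 - 0 = 0. total_sold = 40
  Event 10 (return 6): 0 + 6 = 6
Final: stock = 6, total_sold = 40

Answer: 40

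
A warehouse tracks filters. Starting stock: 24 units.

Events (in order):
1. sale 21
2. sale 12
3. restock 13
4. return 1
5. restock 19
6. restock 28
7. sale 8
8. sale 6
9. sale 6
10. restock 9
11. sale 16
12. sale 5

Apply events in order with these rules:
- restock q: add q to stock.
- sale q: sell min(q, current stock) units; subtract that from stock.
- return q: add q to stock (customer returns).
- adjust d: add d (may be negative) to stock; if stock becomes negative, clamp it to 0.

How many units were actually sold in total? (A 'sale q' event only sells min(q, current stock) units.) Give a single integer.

Processing events:
Start: stock = 24
  Event 1 (sale 21): sell min(21,24)=21. stock: 24 - 21 = 3. total_sold = 21
  Event 2 (sale 12): sell min(12,3)=3. stock: 3 - 3 = 0. total_sold = 24
  Event 3 (restock 13): 0 + 13 = 13
  Event 4 (return 1): 13 + 1 = 14
  Event 5 (restock 19): 14 + 19 = 33
  Event 6 (restock 28): 33 + 28 = 61
  Event 7 (sale 8): sell min(8,61)=8. stock: 61 - 8 = 53. total_sold = 32
  Event 8 (sale 6): sell min(6,53)=6. stock: 53 - 6 = 47. total_sold = 38
  Event 9 (sale 6): sell min(6,47)=6. stock: 47 - 6 = 41. total_sold = 44
  Event 10 (restock 9): 41 + 9 = 50
  Event 11 (sale 16): sell min(16,50)=16. stock: 50 - 16 = 34. total_sold = 60
  Event 12 (sale 5): sell min(5,34)=5. stock: 34 - 5 = 29. total_sold = 65
Final: stock = 29, total_sold = 65

Answer: 65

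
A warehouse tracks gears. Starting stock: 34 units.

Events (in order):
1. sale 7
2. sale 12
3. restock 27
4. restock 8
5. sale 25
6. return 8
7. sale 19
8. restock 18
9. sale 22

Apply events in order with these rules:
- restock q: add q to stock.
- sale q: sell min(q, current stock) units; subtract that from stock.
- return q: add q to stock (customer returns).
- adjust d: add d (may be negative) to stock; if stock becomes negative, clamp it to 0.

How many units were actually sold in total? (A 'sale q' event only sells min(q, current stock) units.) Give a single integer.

Processing events:
Start: stock = 34
  Event 1 (sale 7): sell min(7,34)=7. stock: 34 - 7 = 27. total_sold = 7
  Event 2 (sale 12): sell min(12,27)=12. stock: 27 - 12 = 15. total_sold = 19
  Event 3 (restock 27): 15 + 27 = 42
  Event 4 (restock 8): 42 + 8 = 50
  Event 5 (sale 25): sell min(25,50)=25. stock: 50 - 25 = 25. total_sold = 44
  Event 6 (return 8): 25 + 8 = 33
  Event 7 (sale 19): sell min(19,33)=19. stock: 33 - 19 = 14. total_sold = 63
  Event 8 (restock 18): 14 + 18 = 32
  Event 9 (sale 22): sell min(22,32)=22. stock: 32 - 22 = 10. total_sold = 85
Final: stock = 10, total_sold = 85

Answer: 85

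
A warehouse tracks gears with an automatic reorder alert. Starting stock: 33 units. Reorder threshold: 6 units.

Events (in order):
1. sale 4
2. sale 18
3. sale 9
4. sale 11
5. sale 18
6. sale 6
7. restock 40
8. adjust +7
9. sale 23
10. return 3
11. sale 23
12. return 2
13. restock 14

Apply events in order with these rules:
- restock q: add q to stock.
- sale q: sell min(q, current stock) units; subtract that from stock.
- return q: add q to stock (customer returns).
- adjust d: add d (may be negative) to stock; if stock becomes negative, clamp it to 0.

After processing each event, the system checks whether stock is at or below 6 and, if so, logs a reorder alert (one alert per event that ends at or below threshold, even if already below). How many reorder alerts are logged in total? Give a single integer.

Answer: 6

Derivation:
Processing events:
Start: stock = 33
  Event 1 (sale 4): sell min(4,33)=4. stock: 33 - 4 = 29. total_sold = 4
  Event 2 (sale 18): sell min(18,29)=18. stock: 29 - 18 = 11. total_sold = 22
  Event 3 (sale 9): sell min(9,11)=9. stock: 11 - 9 = 2. total_sold = 31
  Event 4 (sale 11): sell min(11,2)=2. stock: 2 - 2 = 0. total_sold = 33
  Event 5 (sale 18): sell min(18,0)=0. stock: 0 - 0 = 0. total_sold = 33
  Event 6 (sale 6): sell min(6,0)=0. stock: 0 - 0 = 0. total_sold = 33
  Event 7 (restock 40): 0 + 40 = 40
  Event 8 (adjust +7): 40 + 7 = 47
  Event 9 (sale 23): sell min(23,47)=23. stock: 47 - 23 = 24. total_sold = 56
  Event 10 (return 3): 24 + 3 = 27
  Event 11 (sale 23): sell min(23,27)=23. stock: 27 - 23 = 4. total_sold = 79
  Event 12 (return 2): 4 + 2 = 6
  Event 13 (restock 14): 6 + 14 = 20
Final: stock = 20, total_sold = 79

Checking against threshold 6:
  After event 1: stock=29 > 6
  After event 2: stock=11 > 6
  After event 3: stock=2 <= 6 -> ALERT
  After event 4: stock=0 <= 6 -> ALERT
  After event 5: stock=0 <= 6 -> ALERT
  After event 6: stock=0 <= 6 -> ALERT
  After event 7: stock=40 > 6
  After event 8: stock=47 > 6
  After event 9: stock=24 > 6
  After event 10: stock=27 > 6
  After event 11: stock=4 <= 6 -> ALERT
  After event 12: stock=6 <= 6 -> ALERT
  After event 13: stock=20 > 6
Alert events: [3, 4, 5, 6, 11, 12]. Count = 6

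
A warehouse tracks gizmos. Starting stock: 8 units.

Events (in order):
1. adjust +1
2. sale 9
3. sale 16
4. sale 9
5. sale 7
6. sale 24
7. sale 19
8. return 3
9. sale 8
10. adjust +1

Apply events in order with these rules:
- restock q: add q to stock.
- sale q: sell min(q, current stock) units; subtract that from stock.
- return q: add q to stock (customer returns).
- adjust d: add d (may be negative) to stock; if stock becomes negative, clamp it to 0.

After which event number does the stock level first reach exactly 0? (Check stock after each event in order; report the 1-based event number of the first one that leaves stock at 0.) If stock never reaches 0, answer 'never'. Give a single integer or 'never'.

Processing events:
Start: stock = 8
  Event 1 (adjust +1): 8 + 1 = 9
  Event 2 (sale 9): sell min(9,9)=9. stock: 9 - 9 = 0. total_sold = 9
  Event 3 (sale 16): sell min(16,0)=0. stock: 0 - 0 = 0. total_sold = 9
  Event 4 (sale 9): sell min(9,0)=0. stock: 0 - 0 = 0. total_sold = 9
  Event 5 (sale 7): sell min(7,0)=0. stock: 0 - 0 = 0. total_sold = 9
  Event 6 (sale 24): sell min(24,0)=0. stock: 0 - 0 = 0. total_sold = 9
  Event 7 (sale 19): sell min(19,0)=0. stock: 0 - 0 = 0. total_sold = 9
  Event 8 (return 3): 0 + 3 = 3
  Event 9 (sale 8): sell min(8,3)=3. stock: 3 - 3 = 0. total_sold = 12
  Event 10 (adjust +1): 0 + 1 = 1
Final: stock = 1, total_sold = 12

First zero at event 2.

Answer: 2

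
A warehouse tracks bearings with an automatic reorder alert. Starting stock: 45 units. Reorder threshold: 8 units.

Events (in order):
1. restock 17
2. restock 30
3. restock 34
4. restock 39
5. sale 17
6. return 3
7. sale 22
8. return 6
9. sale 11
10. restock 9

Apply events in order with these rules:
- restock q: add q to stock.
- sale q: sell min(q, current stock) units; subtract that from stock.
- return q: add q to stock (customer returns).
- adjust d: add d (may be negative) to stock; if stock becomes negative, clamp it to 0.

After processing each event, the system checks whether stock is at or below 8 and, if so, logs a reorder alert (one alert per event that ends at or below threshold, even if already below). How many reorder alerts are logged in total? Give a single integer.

Processing events:
Start: stock = 45
  Event 1 (restock 17): 45 + 17 = 62
  Event 2 (restock 30): 62 + 30 = 92
  Event 3 (restock 34): 92 + 34 = 126
  Event 4 (restock 39): 126 + 39 = 165
  Event 5 (sale 17): sell min(17,165)=17. stock: 165 - 17 = 148. total_sold = 17
  Event 6 (return 3): 148 + 3 = 151
  Event 7 (sale 22): sell min(22,151)=22. stock: 151 - 22 = 129. total_sold = 39
  Event 8 (return 6): 129 + 6 = 135
  Event 9 (sale 11): sell min(11,135)=11. stock: 135 - 11 = 124. total_sold = 50
  Event 10 (restock 9): 124 + 9 = 133
Final: stock = 133, total_sold = 50

Checking against threshold 8:
  After event 1: stock=62 > 8
  After event 2: stock=92 > 8
  After event 3: stock=126 > 8
  After event 4: stock=165 > 8
  After event 5: stock=148 > 8
  After event 6: stock=151 > 8
  After event 7: stock=129 > 8
  After event 8: stock=135 > 8
  After event 9: stock=124 > 8
  After event 10: stock=133 > 8
Alert events: []. Count = 0

Answer: 0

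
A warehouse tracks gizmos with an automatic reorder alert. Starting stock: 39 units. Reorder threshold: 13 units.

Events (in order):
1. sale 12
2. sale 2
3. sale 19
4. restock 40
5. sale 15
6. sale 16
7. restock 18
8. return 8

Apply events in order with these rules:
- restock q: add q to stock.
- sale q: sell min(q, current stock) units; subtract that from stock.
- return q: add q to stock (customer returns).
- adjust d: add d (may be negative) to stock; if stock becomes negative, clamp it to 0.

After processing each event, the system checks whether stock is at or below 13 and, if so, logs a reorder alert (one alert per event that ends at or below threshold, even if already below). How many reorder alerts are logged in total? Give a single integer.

Answer: 1

Derivation:
Processing events:
Start: stock = 39
  Event 1 (sale 12): sell min(12,39)=12. stock: 39 - 12 = 27. total_sold = 12
  Event 2 (sale 2): sell min(2,27)=2. stock: 27 - 2 = 25. total_sold = 14
  Event 3 (sale 19): sell min(19,25)=19. stock: 25 - 19 = 6. total_sold = 33
  Event 4 (restock 40): 6 + 40 = 46
  Event 5 (sale 15): sell min(15,46)=15. stock: 46 - 15 = 31. total_sold = 48
  Event 6 (sale 16): sell min(16,31)=16. stock: 31 - 16 = 15. total_sold = 64
  Event 7 (restock 18): 15 + 18 = 33
  Event 8 (return 8): 33 + 8 = 41
Final: stock = 41, total_sold = 64

Checking against threshold 13:
  After event 1: stock=27 > 13
  After event 2: stock=25 > 13
  After event 3: stock=6 <= 13 -> ALERT
  After event 4: stock=46 > 13
  After event 5: stock=31 > 13
  After event 6: stock=15 > 13
  After event 7: stock=33 > 13
  After event 8: stock=41 > 13
Alert events: [3]. Count = 1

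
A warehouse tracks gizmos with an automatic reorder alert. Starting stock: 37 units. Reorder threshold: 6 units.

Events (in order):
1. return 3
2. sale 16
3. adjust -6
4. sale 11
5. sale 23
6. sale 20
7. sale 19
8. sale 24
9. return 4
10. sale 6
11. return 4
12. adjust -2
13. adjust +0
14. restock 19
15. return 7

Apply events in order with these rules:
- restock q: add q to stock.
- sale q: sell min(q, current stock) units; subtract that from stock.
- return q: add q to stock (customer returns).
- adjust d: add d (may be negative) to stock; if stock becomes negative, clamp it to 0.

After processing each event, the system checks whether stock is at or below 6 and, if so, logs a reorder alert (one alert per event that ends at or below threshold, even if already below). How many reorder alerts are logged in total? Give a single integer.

Processing events:
Start: stock = 37
  Event 1 (return 3): 37 + 3 = 40
  Event 2 (sale 16): sell min(16,40)=16. stock: 40 - 16 = 24. total_sold = 16
  Event 3 (adjust -6): 24 + -6 = 18
  Event 4 (sale 11): sell min(11,18)=11. stock: 18 - 11 = 7. total_sold = 27
  Event 5 (sale 23): sell min(23,7)=7. stock: 7 - 7 = 0. total_sold = 34
  Event 6 (sale 20): sell min(20,0)=0. stock: 0 - 0 = 0. total_sold = 34
  Event 7 (sale 19): sell min(19,0)=0. stock: 0 - 0 = 0. total_sold = 34
  Event 8 (sale 24): sell min(24,0)=0. stock: 0 - 0 = 0. total_sold = 34
  Event 9 (return 4): 0 + 4 = 4
  Event 10 (sale 6): sell min(6,4)=4. stock: 4 - 4 = 0. total_sold = 38
  Event 11 (return 4): 0 + 4 = 4
  Event 12 (adjust -2): 4 + -2 = 2
  Event 13 (adjust +0): 2 + 0 = 2
  Event 14 (restock 19): 2 + 19 = 21
  Event 15 (return 7): 21 + 7 = 28
Final: stock = 28, total_sold = 38

Checking against threshold 6:
  After event 1: stock=40 > 6
  After event 2: stock=24 > 6
  After event 3: stock=18 > 6
  After event 4: stock=7 > 6
  After event 5: stock=0 <= 6 -> ALERT
  After event 6: stock=0 <= 6 -> ALERT
  After event 7: stock=0 <= 6 -> ALERT
  After event 8: stock=0 <= 6 -> ALERT
  After event 9: stock=4 <= 6 -> ALERT
  After event 10: stock=0 <= 6 -> ALERT
  After event 11: stock=4 <= 6 -> ALERT
  After event 12: stock=2 <= 6 -> ALERT
  After event 13: stock=2 <= 6 -> ALERT
  After event 14: stock=21 > 6
  After event 15: stock=28 > 6
Alert events: [5, 6, 7, 8, 9, 10, 11, 12, 13]. Count = 9

Answer: 9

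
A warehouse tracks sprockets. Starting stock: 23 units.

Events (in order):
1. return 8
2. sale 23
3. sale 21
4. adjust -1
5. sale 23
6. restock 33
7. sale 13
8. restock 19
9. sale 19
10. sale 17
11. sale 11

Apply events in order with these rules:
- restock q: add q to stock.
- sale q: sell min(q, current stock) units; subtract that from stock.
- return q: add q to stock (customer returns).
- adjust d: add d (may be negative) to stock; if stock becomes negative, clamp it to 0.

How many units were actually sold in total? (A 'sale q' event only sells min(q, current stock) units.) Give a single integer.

Answer: 83

Derivation:
Processing events:
Start: stock = 23
  Event 1 (return 8): 23 + 8 = 31
  Event 2 (sale 23): sell min(23,31)=23. stock: 31 - 23 = 8. total_sold = 23
  Event 3 (sale 21): sell min(21,8)=8. stock: 8 - 8 = 0. total_sold = 31
  Event 4 (adjust -1): 0 + -1 = 0 (clamped to 0)
  Event 5 (sale 23): sell min(23,0)=0. stock: 0 - 0 = 0. total_sold = 31
  Event 6 (restock 33): 0 + 33 = 33
  Event 7 (sale 13): sell min(13,33)=13. stock: 33 - 13 = 20. total_sold = 44
  Event 8 (restock 19): 20 + 19 = 39
  Event 9 (sale 19): sell min(19,39)=19. stock: 39 - 19 = 20. total_sold = 63
  Event 10 (sale 17): sell min(17,20)=17. stock: 20 - 17 = 3. total_sold = 80
  Event 11 (sale 11): sell min(11,3)=3. stock: 3 - 3 = 0. total_sold = 83
Final: stock = 0, total_sold = 83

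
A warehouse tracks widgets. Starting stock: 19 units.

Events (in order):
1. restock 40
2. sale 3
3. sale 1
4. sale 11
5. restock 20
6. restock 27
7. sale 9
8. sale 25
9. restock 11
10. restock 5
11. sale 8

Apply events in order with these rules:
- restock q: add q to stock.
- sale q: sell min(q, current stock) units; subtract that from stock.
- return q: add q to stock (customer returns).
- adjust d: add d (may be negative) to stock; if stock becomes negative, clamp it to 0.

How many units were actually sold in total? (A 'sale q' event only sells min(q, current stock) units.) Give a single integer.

Processing events:
Start: stock = 19
  Event 1 (restock 40): 19 + 40 = 59
  Event 2 (sale 3): sell min(3,59)=3. stock: 59 - 3 = 56. total_sold = 3
  Event 3 (sale 1): sell min(1,56)=1. stock: 56 - 1 = 55. total_sold = 4
  Event 4 (sale 11): sell min(11,55)=11. stock: 55 - 11 = 44. total_sold = 15
  Event 5 (restock 20): 44 + 20 = 64
  Event 6 (restock 27): 64 + 27 = 91
  Event 7 (sale 9): sell min(9,91)=9. stock: 91 - 9 = 82. total_sold = 24
  Event 8 (sale 25): sell min(25,82)=25. stock: 82 - 25 = 57. total_sold = 49
  Event 9 (restock 11): 57 + 11 = 68
  Event 10 (restock 5): 68 + 5 = 73
  Event 11 (sale 8): sell min(8,73)=8. stock: 73 - 8 = 65. total_sold = 57
Final: stock = 65, total_sold = 57

Answer: 57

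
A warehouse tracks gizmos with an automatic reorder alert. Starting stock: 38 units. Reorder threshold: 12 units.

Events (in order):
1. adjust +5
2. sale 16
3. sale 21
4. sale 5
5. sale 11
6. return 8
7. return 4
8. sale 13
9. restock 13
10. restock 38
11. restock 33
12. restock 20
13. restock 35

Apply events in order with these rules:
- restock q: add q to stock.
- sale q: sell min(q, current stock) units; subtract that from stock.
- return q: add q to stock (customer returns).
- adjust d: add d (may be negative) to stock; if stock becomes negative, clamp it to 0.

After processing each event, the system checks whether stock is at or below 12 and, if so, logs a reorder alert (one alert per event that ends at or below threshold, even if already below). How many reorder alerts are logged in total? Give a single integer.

Processing events:
Start: stock = 38
  Event 1 (adjust +5): 38 + 5 = 43
  Event 2 (sale 16): sell min(16,43)=16. stock: 43 - 16 = 27. total_sold = 16
  Event 3 (sale 21): sell min(21,27)=21. stock: 27 - 21 = 6. total_sold = 37
  Event 4 (sale 5): sell min(5,6)=5. stock: 6 - 5 = 1. total_sold = 42
  Event 5 (sale 11): sell min(11,1)=1. stock: 1 - 1 = 0. total_sold = 43
  Event 6 (return 8): 0 + 8 = 8
  Event 7 (return 4): 8 + 4 = 12
  Event 8 (sale 13): sell min(13,12)=12. stock: 12 - 12 = 0. total_sold = 55
  Event 9 (restock 13): 0 + 13 = 13
  Event 10 (restock 38): 13 + 38 = 51
  Event 11 (restock 33): 51 + 33 = 84
  Event 12 (restock 20): 84 + 20 = 104
  Event 13 (restock 35): 104 + 35 = 139
Final: stock = 139, total_sold = 55

Checking against threshold 12:
  After event 1: stock=43 > 12
  After event 2: stock=27 > 12
  After event 3: stock=6 <= 12 -> ALERT
  After event 4: stock=1 <= 12 -> ALERT
  After event 5: stock=0 <= 12 -> ALERT
  After event 6: stock=8 <= 12 -> ALERT
  After event 7: stock=12 <= 12 -> ALERT
  After event 8: stock=0 <= 12 -> ALERT
  After event 9: stock=13 > 12
  After event 10: stock=51 > 12
  After event 11: stock=84 > 12
  After event 12: stock=104 > 12
  After event 13: stock=139 > 12
Alert events: [3, 4, 5, 6, 7, 8]. Count = 6

Answer: 6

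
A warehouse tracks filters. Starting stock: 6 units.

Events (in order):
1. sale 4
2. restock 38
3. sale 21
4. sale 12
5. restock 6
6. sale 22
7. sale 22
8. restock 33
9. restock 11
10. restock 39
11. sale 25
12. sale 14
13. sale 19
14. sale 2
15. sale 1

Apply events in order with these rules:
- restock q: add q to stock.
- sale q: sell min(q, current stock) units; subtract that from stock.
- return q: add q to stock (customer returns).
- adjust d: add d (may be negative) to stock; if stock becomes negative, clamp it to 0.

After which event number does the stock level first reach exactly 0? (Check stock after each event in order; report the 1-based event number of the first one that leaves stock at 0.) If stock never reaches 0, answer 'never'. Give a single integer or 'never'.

Answer: 6

Derivation:
Processing events:
Start: stock = 6
  Event 1 (sale 4): sell min(4,6)=4. stock: 6 - 4 = 2. total_sold = 4
  Event 2 (restock 38): 2 + 38 = 40
  Event 3 (sale 21): sell min(21,40)=21. stock: 40 - 21 = 19. total_sold = 25
  Event 4 (sale 12): sell min(12,19)=12. stock: 19 - 12 = 7. total_sold = 37
  Event 5 (restock 6): 7 + 6 = 13
  Event 6 (sale 22): sell min(22,13)=13. stock: 13 - 13 = 0. total_sold = 50
  Event 7 (sale 22): sell min(22,0)=0. stock: 0 - 0 = 0. total_sold = 50
  Event 8 (restock 33): 0 + 33 = 33
  Event 9 (restock 11): 33 + 11 = 44
  Event 10 (restock 39): 44 + 39 = 83
  Event 11 (sale 25): sell min(25,83)=25. stock: 83 - 25 = 58. total_sold = 75
  Event 12 (sale 14): sell min(14,58)=14. stock: 58 - 14 = 44. total_sold = 89
  Event 13 (sale 19): sell min(19,44)=19. stock: 44 - 19 = 25. total_sold = 108
  Event 14 (sale 2): sell min(2,25)=2. stock: 25 - 2 = 23. total_sold = 110
  Event 15 (sale 1): sell min(1,23)=1. stock: 23 - 1 = 22. total_sold = 111
Final: stock = 22, total_sold = 111

First zero at event 6.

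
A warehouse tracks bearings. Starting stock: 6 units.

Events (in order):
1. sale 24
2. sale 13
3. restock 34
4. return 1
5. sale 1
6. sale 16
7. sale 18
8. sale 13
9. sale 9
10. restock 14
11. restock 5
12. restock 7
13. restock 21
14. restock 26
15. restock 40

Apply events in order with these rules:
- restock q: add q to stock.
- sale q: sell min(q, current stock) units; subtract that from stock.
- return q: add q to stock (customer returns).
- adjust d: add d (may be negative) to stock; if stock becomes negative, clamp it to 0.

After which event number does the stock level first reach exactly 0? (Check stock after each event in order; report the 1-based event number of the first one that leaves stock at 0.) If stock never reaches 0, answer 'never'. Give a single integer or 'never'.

Answer: 1

Derivation:
Processing events:
Start: stock = 6
  Event 1 (sale 24): sell min(24,6)=6. stock: 6 - 6 = 0. total_sold = 6
  Event 2 (sale 13): sell min(13,0)=0. stock: 0 - 0 = 0. total_sold = 6
  Event 3 (restock 34): 0 + 34 = 34
  Event 4 (return 1): 34 + 1 = 35
  Event 5 (sale 1): sell min(1,35)=1. stock: 35 - 1 = 34. total_sold = 7
  Event 6 (sale 16): sell min(16,34)=16. stock: 34 - 16 = 18. total_sold = 23
  Event 7 (sale 18): sell min(18,18)=18. stock: 18 - 18 = 0. total_sold = 41
  Event 8 (sale 13): sell min(13,0)=0. stock: 0 - 0 = 0. total_sold = 41
  Event 9 (sale 9): sell min(9,0)=0. stock: 0 - 0 = 0. total_sold = 41
  Event 10 (restock 14): 0 + 14 = 14
  Event 11 (restock 5): 14 + 5 = 19
  Event 12 (restock 7): 19 + 7 = 26
  Event 13 (restock 21): 26 + 21 = 47
  Event 14 (restock 26): 47 + 26 = 73
  Event 15 (restock 40): 73 + 40 = 113
Final: stock = 113, total_sold = 41

First zero at event 1.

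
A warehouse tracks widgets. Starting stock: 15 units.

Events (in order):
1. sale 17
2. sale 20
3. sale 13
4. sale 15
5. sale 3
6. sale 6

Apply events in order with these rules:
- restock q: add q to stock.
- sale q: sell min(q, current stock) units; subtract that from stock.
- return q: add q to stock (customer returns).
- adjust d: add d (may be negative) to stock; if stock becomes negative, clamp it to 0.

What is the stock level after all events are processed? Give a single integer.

Answer: 0

Derivation:
Processing events:
Start: stock = 15
  Event 1 (sale 17): sell min(17,15)=15. stock: 15 - 15 = 0. total_sold = 15
  Event 2 (sale 20): sell min(20,0)=0. stock: 0 - 0 = 0. total_sold = 15
  Event 3 (sale 13): sell min(13,0)=0. stock: 0 - 0 = 0. total_sold = 15
  Event 4 (sale 15): sell min(15,0)=0. stock: 0 - 0 = 0. total_sold = 15
  Event 5 (sale 3): sell min(3,0)=0. stock: 0 - 0 = 0. total_sold = 15
  Event 6 (sale 6): sell min(6,0)=0. stock: 0 - 0 = 0. total_sold = 15
Final: stock = 0, total_sold = 15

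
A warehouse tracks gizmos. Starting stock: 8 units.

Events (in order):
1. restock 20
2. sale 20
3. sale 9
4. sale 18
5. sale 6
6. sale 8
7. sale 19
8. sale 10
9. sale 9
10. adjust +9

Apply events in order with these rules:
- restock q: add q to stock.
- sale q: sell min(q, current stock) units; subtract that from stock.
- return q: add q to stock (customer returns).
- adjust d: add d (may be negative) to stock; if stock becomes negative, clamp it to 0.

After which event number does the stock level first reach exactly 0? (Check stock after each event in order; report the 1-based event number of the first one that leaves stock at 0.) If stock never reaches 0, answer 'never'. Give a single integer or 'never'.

Processing events:
Start: stock = 8
  Event 1 (restock 20): 8 + 20 = 28
  Event 2 (sale 20): sell min(20,28)=20. stock: 28 - 20 = 8. total_sold = 20
  Event 3 (sale 9): sell min(9,8)=8. stock: 8 - 8 = 0. total_sold = 28
  Event 4 (sale 18): sell min(18,0)=0. stock: 0 - 0 = 0. total_sold = 28
  Event 5 (sale 6): sell min(6,0)=0. stock: 0 - 0 = 0. total_sold = 28
  Event 6 (sale 8): sell min(8,0)=0. stock: 0 - 0 = 0. total_sold = 28
  Event 7 (sale 19): sell min(19,0)=0. stock: 0 - 0 = 0. total_sold = 28
  Event 8 (sale 10): sell min(10,0)=0. stock: 0 - 0 = 0. total_sold = 28
  Event 9 (sale 9): sell min(9,0)=0. stock: 0 - 0 = 0. total_sold = 28
  Event 10 (adjust +9): 0 + 9 = 9
Final: stock = 9, total_sold = 28

First zero at event 3.

Answer: 3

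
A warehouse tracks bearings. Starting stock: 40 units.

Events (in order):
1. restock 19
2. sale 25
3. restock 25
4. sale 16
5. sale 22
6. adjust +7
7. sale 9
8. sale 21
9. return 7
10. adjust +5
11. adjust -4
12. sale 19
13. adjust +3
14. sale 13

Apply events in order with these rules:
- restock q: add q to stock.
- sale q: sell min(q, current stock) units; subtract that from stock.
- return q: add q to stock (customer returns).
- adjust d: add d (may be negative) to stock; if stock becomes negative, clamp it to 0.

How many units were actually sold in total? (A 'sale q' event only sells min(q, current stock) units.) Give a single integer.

Processing events:
Start: stock = 40
  Event 1 (restock 19): 40 + 19 = 59
  Event 2 (sale 25): sell min(25,59)=25. stock: 59 - 25 = 34. total_sold = 25
  Event 3 (restock 25): 34 + 25 = 59
  Event 4 (sale 16): sell min(16,59)=16. stock: 59 - 16 = 43. total_sold = 41
  Event 5 (sale 22): sell min(22,43)=22. stock: 43 - 22 = 21. total_sold = 63
  Event 6 (adjust +7): 21 + 7 = 28
  Event 7 (sale 9): sell min(9,28)=9. stock: 28 - 9 = 19. total_sold = 72
  Event 8 (sale 21): sell min(21,19)=19. stock: 19 - 19 = 0. total_sold = 91
  Event 9 (return 7): 0 + 7 = 7
  Event 10 (adjust +5): 7 + 5 = 12
  Event 11 (adjust -4): 12 + -4 = 8
  Event 12 (sale 19): sell min(19,8)=8. stock: 8 - 8 = 0. total_sold = 99
  Event 13 (adjust +3): 0 + 3 = 3
  Event 14 (sale 13): sell min(13,3)=3. stock: 3 - 3 = 0. total_sold = 102
Final: stock = 0, total_sold = 102

Answer: 102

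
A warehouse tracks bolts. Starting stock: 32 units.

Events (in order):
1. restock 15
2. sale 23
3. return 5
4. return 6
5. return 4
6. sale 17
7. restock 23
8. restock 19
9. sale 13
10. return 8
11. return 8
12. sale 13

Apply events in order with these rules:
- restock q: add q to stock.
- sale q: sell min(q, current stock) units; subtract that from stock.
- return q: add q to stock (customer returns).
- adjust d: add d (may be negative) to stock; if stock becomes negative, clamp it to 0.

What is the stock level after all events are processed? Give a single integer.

Processing events:
Start: stock = 32
  Event 1 (restock 15): 32 + 15 = 47
  Event 2 (sale 23): sell min(23,47)=23. stock: 47 - 23 = 24. total_sold = 23
  Event 3 (return 5): 24 + 5 = 29
  Event 4 (return 6): 29 + 6 = 35
  Event 5 (return 4): 35 + 4 = 39
  Event 6 (sale 17): sell min(17,39)=17. stock: 39 - 17 = 22. total_sold = 40
  Event 7 (restock 23): 22 + 23 = 45
  Event 8 (restock 19): 45 + 19 = 64
  Event 9 (sale 13): sell min(13,64)=13. stock: 64 - 13 = 51. total_sold = 53
  Event 10 (return 8): 51 + 8 = 59
  Event 11 (return 8): 59 + 8 = 67
  Event 12 (sale 13): sell min(13,67)=13. stock: 67 - 13 = 54. total_sold = 66
Final: stock = 54, total_sold = 66

Answer: 54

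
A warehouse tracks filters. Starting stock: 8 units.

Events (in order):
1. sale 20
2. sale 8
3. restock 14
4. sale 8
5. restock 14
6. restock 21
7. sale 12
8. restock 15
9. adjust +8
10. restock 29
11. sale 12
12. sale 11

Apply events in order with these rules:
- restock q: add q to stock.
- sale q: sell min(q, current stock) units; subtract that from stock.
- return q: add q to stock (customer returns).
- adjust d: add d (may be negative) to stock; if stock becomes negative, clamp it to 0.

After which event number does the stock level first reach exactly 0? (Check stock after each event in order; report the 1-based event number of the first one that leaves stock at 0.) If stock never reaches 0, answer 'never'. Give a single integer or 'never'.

Answer: 1

Derivation:
Processing events:
Start: stock = 8
  Event 1 (sale 20): sell min(20,8)=8. stock: 8 - 8 = 0. total_sold = 8
  Event 2 (sale 8): sell min(8,0)=0. stock: 0 - 0 = 0. total_sold = 8
  Event 3 (restock 14): 0 + 14 = 14
  Event 4 (sale 8): sell min(8,14)=8. stock: 14 - 8 = 6. total_sold = 16
  Event 5 (restock 14): 6 + 14 = 20
  Event 6 (restock 21): 20 + 21 = 41
  Event 7 (sale 12): sell min(12,41)=12. stock: 41 - 12 = 29. total_sold = 28
  Event 8 (restock 15): 29 + 15 = 44
  Event 9 (adjust +8): 44 + 8 = 52
  Event 10 (restock 29): 52 + 29 = 81
  Event 11 (sale 12): sell min(12,81)=12. stock: 81 - 12 = 69. total_sold = 40
  Event 12 (sale 11): sell min(11,69)=11. stock: 69 - 11 = 58. total_sold = 51
Final: stock = 58, total_sold = 51

First zero at event 1.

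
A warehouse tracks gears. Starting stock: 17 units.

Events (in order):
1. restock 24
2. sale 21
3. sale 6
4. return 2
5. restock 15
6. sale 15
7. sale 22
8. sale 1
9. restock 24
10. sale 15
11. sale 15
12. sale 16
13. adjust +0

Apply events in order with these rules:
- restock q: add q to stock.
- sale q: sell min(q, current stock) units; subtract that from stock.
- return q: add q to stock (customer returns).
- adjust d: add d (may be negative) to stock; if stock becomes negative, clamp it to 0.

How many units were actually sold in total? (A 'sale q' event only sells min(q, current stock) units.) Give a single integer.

Answer: 82

Derivation:
Processing events:
Start: stock = 17
  Event 1 (restock 24): 17 + 24 = 41
  Event 2 (sale 21): sell min(21,41)=21. stock: 41 - 21 = 20. total_sold = 21
  Event 3 (sale 6): sell min(6,20)=6. stock: 20 - 6 = 14. total_sold = 27
  Event 4 (return 2): 14 + 2 = 16
  Event 5 (restock 15): 16 + 15 = 31
  Event 6 (sale 15): sell min(15,31)=15. stock: 31 - 15 = 16. total_sold = 42
  Event 7 (sale 22): sell min(22,16)=16. stock: 16 - 16 = 0. total_sold = 58
  Event 8 (sale 1): sell min(1,0)=0. stock: 0 - 0 = 0. total_sold = 58
  Event 9 (restock 24): 0 + 24 = 24
  Event 10 (sale 15): sell min(15,24)=15. stock: 24 - 15 = 9. total_sold = 73
  Event 11 (sale 15): sell min(15,9)=9. stock: 9 - 9 = 0. total_sold = 82
  Event 12 (sale 16): sell min(16,0)=0. stock: 0 - 0 = 0. total_sold = 82
  Event 13 (adjust +0): 0 + 0 = 0
Final: stock = 0, total_sold = 82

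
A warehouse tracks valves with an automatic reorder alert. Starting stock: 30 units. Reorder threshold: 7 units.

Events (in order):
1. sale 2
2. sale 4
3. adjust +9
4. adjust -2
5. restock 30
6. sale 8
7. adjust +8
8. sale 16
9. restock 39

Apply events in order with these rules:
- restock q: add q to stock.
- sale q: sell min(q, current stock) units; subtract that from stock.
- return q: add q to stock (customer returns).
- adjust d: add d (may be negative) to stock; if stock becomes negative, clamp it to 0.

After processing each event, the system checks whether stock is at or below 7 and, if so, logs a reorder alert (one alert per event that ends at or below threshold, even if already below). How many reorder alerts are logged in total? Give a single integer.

Answer: 0

Derivation:
Processing events:
Start: stock = 30
  Event 1 (sale 2): sell min(2,30)=2. stock: 30 - 2 = 28. total_sold = 2
  Event 2 (sale 4): sell min(4,28)=4. stock: 28 - 4 = 24. total_sold = 6
  Event 3 (adjust +9): 24 + 9 = 33
  Event 4 (adjust -2): 33 + -2 = 31
  Event 5 (restock 30): 31 + 30 = 61
  Event 6 (sale 8): sell min(8,61)=8. stock: 61 - 8 = 53. total_sold = 14
  Event 7 (adjust +8): 53 + 8 = 61
  Event 8 (sale 16): sell min(16,61)=16. stock: 61 - 16 = 45. total_sold = 30
  Event 9 (restock 39): 45 + 39 = 84
Final: stock = 84, total_sold = 30

Checking against threshold 7:
  After event 1: stock=28 > 7
  After event 2: stock=24 > 7
  After event 3: stock=33 > 7
  After event 4: stock=31 > 7
  After event 5: stock=61 > 7
  After event 6: stock=53 > 7
  After event 7: stock=61 > 7
  After event 8: stock=45 > 7
  After event 9: stock=84 > 7
Alert events: []. Count = 0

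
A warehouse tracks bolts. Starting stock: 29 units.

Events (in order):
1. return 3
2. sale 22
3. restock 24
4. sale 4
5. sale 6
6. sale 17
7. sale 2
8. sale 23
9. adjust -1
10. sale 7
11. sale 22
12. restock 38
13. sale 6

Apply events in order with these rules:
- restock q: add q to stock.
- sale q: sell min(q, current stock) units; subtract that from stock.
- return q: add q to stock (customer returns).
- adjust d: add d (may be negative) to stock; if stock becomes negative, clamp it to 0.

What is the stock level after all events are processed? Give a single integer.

Processing events:
Start: stock = 29
  Event 1 (return 3): 29 + 3 = 32
  Event 2 (sale 22): sell min(22,32)=22. stock: 32 - 22 = 10. total_sold = 22
  Event 3 (restock 24): 10 + 24 = 34
  Event 4 (sale 4): sell min(4,34)=4. stock: 34 - 4 = 30. total_sold = 26
  Event 5 (sale 6): sell min(6,30)=6. stock: 30 - 6 = 24. total_sold = 32
  Event 6 (sale 17): sell min(17,24)=17. stock: 24 - 17 = 7. total_sold = 49
  Event 7 (sale 2): sell min(2,7)=2. stock: 7 - 2 = 5. total_sold = 51
  Event 8 (sale 23): sell min(23,5)=5. stock: 5 - 5 = 0. total_sold = 56
  Event 9 (adjust -1): 0 + -1 = 0 (clamped to 0)
  Event 10 (sale 7): sell min(7,0)=0. stock: 0 - 0 = 0. total_sold = 56
  Event 11 (sale 22): sell min(22,0)=0. stock: 0 - 0 = 0. total_sold = 56
  Event 12 (restock 38): 0 + 38 = 38
  Event 13 (sale 6): sell min(6,38)=6. stock: 38 - 6 = 32. total_sold = 62
Final: stock = 32, total_sold = 62

Answer: 32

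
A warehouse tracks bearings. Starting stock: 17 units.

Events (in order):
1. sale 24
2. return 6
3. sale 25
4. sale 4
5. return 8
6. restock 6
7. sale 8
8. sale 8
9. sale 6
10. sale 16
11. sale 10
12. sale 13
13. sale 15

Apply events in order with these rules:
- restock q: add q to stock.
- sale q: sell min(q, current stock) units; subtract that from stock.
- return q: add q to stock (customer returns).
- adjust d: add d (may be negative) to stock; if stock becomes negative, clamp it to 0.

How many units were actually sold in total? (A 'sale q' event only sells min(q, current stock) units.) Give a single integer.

Processing events:
Start: stock = 17
  Event 1 (sale 24): sell min(24,17)=17. stock: 17 - 17 = 0. total_sold = 17
  Event 2 (return 6): 0 + 6 = 6
  Event 3 (sale 25): sell min(25,6)=6. stock: 6 - 6 = 0. total_sold = 23
  Event 4 (sale 4): sell min(4,0)=0. stock: 0 - 0 = 0. total_sold = 23
  Event 5 (return 8): 0 + 8 = 8
  Event 6 (restock 6): 8 + 6 = 14
  Event 7 (sale 8): sell min(8,14)=8. stock: 14 - 8 = 6. total_sold = 31
  Event 8 (sale 8): sell min(8,6)=6. stock: 6 - 6 = 0. total_sold = 37
  Event 9 (sale 6): sell min(6,0)=0. stock: 0 - 0 = 0. total_sold = 37
  Event 10 (sale 16): sell min(16,0)=0. stock: 0 - 0 = 0. total_sold = 37
  Event 11 (sale 10): sell min(10,0)=0. stock: 0 - 0 = 0. total_sold = 37
  Event 12 (sale 13): sell min(13,0)=0. stock: 0 - 0 = 0. total_sold = 37
  Event 13 (sale 15): sell min(15,0)=0. stock: 0 - 0 = 0. total_sold = 37
Final: stock = 0, total_sold = 37

Answer: 37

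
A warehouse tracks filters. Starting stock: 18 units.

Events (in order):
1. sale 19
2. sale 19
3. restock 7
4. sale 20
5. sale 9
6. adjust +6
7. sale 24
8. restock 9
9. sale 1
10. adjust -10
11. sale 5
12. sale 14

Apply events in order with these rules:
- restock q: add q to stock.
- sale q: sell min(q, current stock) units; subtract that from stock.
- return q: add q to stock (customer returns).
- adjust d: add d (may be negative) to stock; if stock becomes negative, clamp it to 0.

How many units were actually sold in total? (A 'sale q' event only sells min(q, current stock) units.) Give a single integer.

Processing events:
Start: stock = 18
  Event 1 (sale 19): sell min(19,18)=18. stock: 18 - 18 = 0. total_sold = 18
  Event 2 (sale 19): sell min(19,0)=0. stock: 0 - 0 = 0. total_sold = 18
  Event 3 (restock 7): 0 + 7 = 7
  Event 4 (sale 20): sell min(20,7)=7. stock: 7 - 7 = 0. total_sold = 25
  Event 5 (sale 9): sell min(9,0)=0. stock: 0 - 0 = 0. total_sold = 25
  Event 6 (adjust +6): 0 + 6 = 6
  Event 7 (sale 24): sell min(24,6)=6. stock: 6 - 6 = 0. total_sold = 31
  Event 8 (restock 9): 0 + 9 = 9
  Event 9 (sale 1): sell min(1,9)=1. stock: 9 - 1 = 8. total_sold = 32
  Event 10 (adjust -10): 8 + -10 = 0 (clamped to 0)
  Event 11 (sale 5): sell min(5,0)=0. stock: 0 - 0 = 0. total_sold = 32
  Event 12 (sale 14): sell min(14,0)=0. stock: 0 - 0 = 0. total_sold = 32
Final: stock = 0, total_sold = 32

Answer: 32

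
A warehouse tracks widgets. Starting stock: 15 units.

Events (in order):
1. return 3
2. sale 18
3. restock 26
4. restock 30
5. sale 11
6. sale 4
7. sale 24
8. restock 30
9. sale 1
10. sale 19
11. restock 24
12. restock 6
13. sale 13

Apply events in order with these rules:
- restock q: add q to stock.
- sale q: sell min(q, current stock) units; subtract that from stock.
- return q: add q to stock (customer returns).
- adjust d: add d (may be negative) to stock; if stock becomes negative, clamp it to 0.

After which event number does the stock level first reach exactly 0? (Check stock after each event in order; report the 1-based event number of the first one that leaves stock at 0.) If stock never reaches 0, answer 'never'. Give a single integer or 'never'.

Processing events:
Start: stock = 15
  Event 1 (return 3): 15 + 3 = 18
  Event 2 (sale 18): sell min(18,18)=18. stock: 18 - 18 = 0. total_sold = 18
  Event 3 (restock 26): 0 + 26 = 26
  Event 4 (restock 30): 26 + 30 = 56
  Event 5 (sale 11): sell min(11,56)=11. stock: 56 - 11 = 45. total_sold = 29
  Event 6 (sale 4): sell min(4,45)=4. stock: 45 - 4 = 41. total_sold = 33
  Event 7 (sale 24): sell min(24,41)=24. stock: 41 - 24 = 17. total_sold = 57
  Event 8 (restock 30): 17 + 30 = 47
  Event 9 (sale 1): sell min(1,47)=1. stock: 47 - 1 = 46. total_sold = 58
  Event 10 (sale 19): sell min(19,46)=19. stock: 46 - 19 = 27. total_sold = 77
  Event 11 (restock 24): 27 + 24 = 51
  Event 12 (restock 6): 51 + 6 = 57
  Event 13 (sale 13): sell min(13,57)=13. stock: 57 - 13 = 44. total_sold = 90
Final: stock = 44, total_sold = 90

First zero at event 2.

Answer: 2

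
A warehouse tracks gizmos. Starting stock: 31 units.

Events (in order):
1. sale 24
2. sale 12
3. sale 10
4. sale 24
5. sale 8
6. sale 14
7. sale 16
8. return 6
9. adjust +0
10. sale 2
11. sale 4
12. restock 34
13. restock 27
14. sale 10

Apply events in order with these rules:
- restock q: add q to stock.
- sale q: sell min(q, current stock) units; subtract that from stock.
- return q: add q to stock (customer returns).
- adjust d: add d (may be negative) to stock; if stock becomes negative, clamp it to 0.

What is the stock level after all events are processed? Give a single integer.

Processing events:
Start: stock = 31
  Event 1 (sale 24): sell min(24,31)=24. stock: 31 - 24 = 7. total_sold = 24
  Event 2 (sale 12): sell min(12,7)=7. stock: 7 - 7 = 0. total_sold = 31
  Event 3 (sale 10): sell min(10,0)=0. stock: 0 - 0 = 0. total_sold = 31
  Event 4 (sale 24): sell min(24,0)=0. stock: 0 - 0 = 0. total_sold = 31
  Event 5 (sale 8): sell min(8,0)=0. stock: 0 - 0 = 0. total_sold = 31
  Event 6 (sale 14): sell min(14,0)=0. stock: 0 - 0 = 0. total_sold = 31
  Event 7 (sale 16): sell min(16,0)=0. stock: 0 - 0 = 0. total_sold = 31
  Event 8 (return 6): 0 + 6 = 6
  Event 9 (adjust +0): 6 + 0 = 6
  Event 10 (sale 2): sell min(2,6)=2. stock: 6 - 2 = 4. total_sold = 33
  Event 11 (sale 4): sell min(4,4)=4. stock: 4 - 4 = 0. total_sold = 37
  Event 12 (restock 34): 0 + 34 = 34
  Event 13 (restock 27): 34 + 27 = 61
  Event 14 (sale 10): sell min(10,61)=10. stock: 61 - 10 = 51. total_sold = 47
Final: stock = 51, total_sold = 47

Answer: 51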